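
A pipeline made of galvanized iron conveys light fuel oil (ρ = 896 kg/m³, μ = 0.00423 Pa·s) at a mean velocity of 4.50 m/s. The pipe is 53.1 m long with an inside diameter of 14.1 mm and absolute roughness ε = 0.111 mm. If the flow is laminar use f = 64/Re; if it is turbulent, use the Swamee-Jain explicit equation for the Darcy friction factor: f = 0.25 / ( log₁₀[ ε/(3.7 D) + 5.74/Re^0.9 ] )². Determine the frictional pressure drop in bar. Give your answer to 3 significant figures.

ΔP ≈ 13.8 bar

Reynolds number Re = ρVD/μ = 896 · 4.5 · 0.0141 / 0.00423 = 1.344e+04.
Re > 4000 → turbulent. Relative roughness ε/D = 0.000111/0.0141 = 0.00787. Swamee-Jain: f = 0.25/(log₁₀[0.00787/3.7 + 5.74/1.344e+04^0.9])² = 0.25/(log₁₀[0.00213 + 0.0011])² = 0.25/(-2.49)² = 0.04031.
Darcy-Weisbach: ΔP = f(L/D)(ρV²/2) = 0.04031·(53.1/0.0141)·(896·4.5²/2) = 0.04031·3766·9072 = 1.377e+06 Pa.
ΔP = 1.377e+06 Pa = 13.8 bar.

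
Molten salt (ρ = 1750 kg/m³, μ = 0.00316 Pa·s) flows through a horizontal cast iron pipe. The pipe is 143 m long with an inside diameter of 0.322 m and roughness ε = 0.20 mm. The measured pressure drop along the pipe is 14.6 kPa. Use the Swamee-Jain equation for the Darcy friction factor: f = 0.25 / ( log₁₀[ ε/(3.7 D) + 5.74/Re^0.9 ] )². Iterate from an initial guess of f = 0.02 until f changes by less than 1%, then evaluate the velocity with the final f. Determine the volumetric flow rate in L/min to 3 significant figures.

Q ≈ 6830 L/min

Rearranging Darcy-Weisbach: V = √(2·ΔP·D/(f·L·ρ)). With ε/D = 0.0002/0.322 = 0.000621, iterate starting from f = 0.02:
  f = 0.02 → V = √(2·1.46e+04·0.322/(0.02·143·1750)) = 1.371 m/s; Re = ρVD/μ = 2.444e+05; f → 0.01925
  f = 0.01925 → V = 1.397 m/s; Re = 2.491e+05; f → 0.01923
Converged (Δf/f < 1%). With the final f = 0.01923: V = √(2·1.46e+04·0.322/(0.01923·143·1750)) = 1.398 m/s.
Q = V·A = 1.398·(π/4·0.322²) = 0.1138 m³/s = 6830 L/min.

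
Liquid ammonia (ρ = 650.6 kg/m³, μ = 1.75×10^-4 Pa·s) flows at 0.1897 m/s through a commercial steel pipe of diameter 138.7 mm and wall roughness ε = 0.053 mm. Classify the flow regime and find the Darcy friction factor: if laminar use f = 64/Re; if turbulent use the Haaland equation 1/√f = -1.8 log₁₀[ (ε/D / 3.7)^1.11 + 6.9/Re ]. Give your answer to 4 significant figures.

Re = ρVD/μ = 650.6·0.1897·0.1387/0.000175 = 9.782e+04.
Re > 4000 → turbulent. ε/D = 5.3e-05/0.1387 = 0.000382; Haaland: 1/√f = -1.8 log₁₀[3.76e-05 + 7.05e-05] = 7.139, so f = 0.01962.

f ≈ 0.01962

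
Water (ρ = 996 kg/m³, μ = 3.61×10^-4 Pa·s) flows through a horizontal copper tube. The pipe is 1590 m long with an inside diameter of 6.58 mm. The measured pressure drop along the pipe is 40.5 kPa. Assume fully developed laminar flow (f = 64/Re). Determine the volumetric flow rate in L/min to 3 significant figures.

For laminar flow, f = 64/Re with Re = ρVD/μ, so Darcy-Weisbach reduces to ΔP = 32μLV/D². Solving for V: V = ΔP·D²/(32μL) = 4.05e+04·(0.00658)²/(32·0.000361·1590) = 0.09547 m/s.
Check: Re = ρVD/μ = 996·0.09547·0.00658/0.000361 = 1733 < 2300, so the laminar assumption holds.
Q = V·A = 0.09547·(π/4·0.00658²) = 3.246e-06 m³/s = 0.195 L/min.

Q ≈ 0.195 L/min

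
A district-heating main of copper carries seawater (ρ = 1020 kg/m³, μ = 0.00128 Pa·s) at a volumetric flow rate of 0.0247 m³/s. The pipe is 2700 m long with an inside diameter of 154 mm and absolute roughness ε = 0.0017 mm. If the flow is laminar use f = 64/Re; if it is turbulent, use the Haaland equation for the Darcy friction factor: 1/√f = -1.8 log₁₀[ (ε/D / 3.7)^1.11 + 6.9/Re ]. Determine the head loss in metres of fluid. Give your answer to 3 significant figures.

h_f ≈ 25.5 m

Cross-sectional area A = πD²/4 = π(0.154)²/4 = 0.01863 m²; mean velocity V = Q/A = 0.0247/0.01863 = 1.326 m/s.
Reynolds number Re = ρVD/μ = 1020 · 1.326 · 0.154 / 0.00128 = 1.627e+05.
Re > 4000 → turbulent. Relative roughness ε/D = 1.7e-06/0.154 = 1.1e-05. Haaland: 1/√f = -1.8 log₁₀[(1.1e-05/3.7)^1.11 + 6.9/1.627e+05] = -1.8 log₁₀[7.36e-07 + 4.24e-05] = 7.857, so f = 0.0162.
Darcy-Weisbach: ΔP = f(L/D)(ρV²/2) = 0.0162·(2700/0.154)·(1020·1.326²/2) = 0.0162·1.753e+04·896.8 = 2.547e+05 Pa.
Head loss h_f = ΔP/(ρg) = 2.547e+05/(1020·9.81) = 25.5 m.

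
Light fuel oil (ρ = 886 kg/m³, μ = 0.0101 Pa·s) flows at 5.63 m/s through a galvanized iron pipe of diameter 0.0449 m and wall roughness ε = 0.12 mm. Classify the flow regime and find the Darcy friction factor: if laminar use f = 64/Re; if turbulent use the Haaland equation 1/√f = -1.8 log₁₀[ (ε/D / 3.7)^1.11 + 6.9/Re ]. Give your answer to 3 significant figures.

f ≈ 0.0302

Re = ρVD/μ = 886·5.63·0.0449/0.0101 = 2.218e+04.
Re > 4000 → turbulent. ε/D = 0.00012/0.0449 = 0.00267; Haaland: 1/√f = -1.8 log₁₀[0.000326 + 0.000311] = 5.752, so f = 0.03022.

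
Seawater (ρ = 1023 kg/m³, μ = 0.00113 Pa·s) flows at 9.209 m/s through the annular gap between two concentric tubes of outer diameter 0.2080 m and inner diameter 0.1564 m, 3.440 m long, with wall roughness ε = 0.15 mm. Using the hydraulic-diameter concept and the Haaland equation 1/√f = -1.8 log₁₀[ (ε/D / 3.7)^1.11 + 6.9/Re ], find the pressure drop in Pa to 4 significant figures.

ΔP ≈ 75990 Pa

Hydraulic diameter D_h = 4A/P = D_o - D_i = 0.208 - 0.1564 = 0.0516 m.
Re = ρVD_h/μ = 1023·9.209·0.0516/0.00113 = 4.302e+05.
ε/D_h = 0.00015/0.0516 = 0.00291; Haaland gives 1/√f = -1.8 log₁₀[0.000358+1.6e-05] = 6.169, so f = 0.02628.
ΔP = f(L/D_h)(ρV²/2) = 0.02628·3.44/0.0516·4.338e+04 = 7.599e+04 Pa.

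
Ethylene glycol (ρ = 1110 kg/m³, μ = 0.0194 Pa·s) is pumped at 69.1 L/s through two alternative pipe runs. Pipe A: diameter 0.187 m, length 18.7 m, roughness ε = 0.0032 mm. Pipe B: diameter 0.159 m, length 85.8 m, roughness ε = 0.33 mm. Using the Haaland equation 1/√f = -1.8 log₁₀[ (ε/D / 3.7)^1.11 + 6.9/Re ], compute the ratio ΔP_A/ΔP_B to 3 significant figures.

ΔP_A/ΔP_B ≈ 0.0835

Pipe A: V = Q/A = 0.0691/0.02746 = 2.516 m/s; Re = 2.692e+04; ε/D = 1.71e-05; Haaland → f = 0.02396; ΔP_A = f(L/D)(ρV²/2) = 8417 Pa.
Pipe B: V = Q/A = 0.0691/0.01986 = 3.48 m/s; Re = 3.166e+04; ε/D = 0.00208; Haaland → f = 0.02778; ΔP_B = f(L/D)(ρV²/2) = 1.008e+05 Pa.
ΔP_A/ΔP_B = 8417/1.008e+05 = 0.0835.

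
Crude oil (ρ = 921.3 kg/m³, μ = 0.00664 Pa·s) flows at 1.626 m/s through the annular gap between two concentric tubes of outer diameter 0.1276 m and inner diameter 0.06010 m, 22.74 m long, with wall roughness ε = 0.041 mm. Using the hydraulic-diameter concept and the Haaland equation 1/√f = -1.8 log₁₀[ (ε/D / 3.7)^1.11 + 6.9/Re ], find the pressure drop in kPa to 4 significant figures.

Hydraulic diameter D_h = 4A/P = D_o - D_i = 0.1276 - 0.0601 = 0.0675 m.
Re = ρVD_h/μ = 921.3·1.626·0.0675/0.00664 = 1.523e+04.
ε/D_h = 4.1e-05/0.0675 = 0.000607; Haaland gives 1/√f = -1.8 log₁₀[6.29e-05+0.000453] = 5.917, so f = 0.02856.
ΔP = f(L/D_h)(ρV²/2) = 0.02856·22.74/0.0675·1218 = 1.172e+04 Pa.
ΔP = 11.72 kPa.

ΔP ≈ 11.72 kPa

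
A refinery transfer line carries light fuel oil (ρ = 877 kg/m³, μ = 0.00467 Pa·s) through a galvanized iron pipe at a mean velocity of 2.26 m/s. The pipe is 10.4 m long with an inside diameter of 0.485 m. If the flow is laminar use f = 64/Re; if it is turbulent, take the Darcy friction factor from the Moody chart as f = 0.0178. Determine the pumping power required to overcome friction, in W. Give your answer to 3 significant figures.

P ≈ 357 W

Reynolds number Re = ρVD/μ = 877 · 2.26 · 0.485 / 0.00467 = 2.058e+05.
Re > 4000 → turbulent; use the Moody-chart value f = 0.0178.
Darcy-Weisbach: ΔP = f(L/D)(ρV²/2) = 0.0178·(10.4/0.485)·(877·2.26²/2) = 0.0178·21.44·2240 = 854.9 Pa.
Q = V·A = 2.26·0.1847 = 0.4175 m³/s.
Pumping power P = QΔP = 0.4175·854.9 = 356.9 W = 357 W.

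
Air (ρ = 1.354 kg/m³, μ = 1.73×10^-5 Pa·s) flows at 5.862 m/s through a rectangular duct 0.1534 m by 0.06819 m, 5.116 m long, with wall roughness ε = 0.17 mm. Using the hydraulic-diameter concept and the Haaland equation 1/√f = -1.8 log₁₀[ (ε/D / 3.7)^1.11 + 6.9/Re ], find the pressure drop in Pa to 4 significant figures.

Hydraulic diameter D_h = 4A/P = 4·(0.1534·0.06819)/(2·(0.1534+0.06819)) = 0.04184/0.4432 = 0.09441 m.
Re = ρVD_h/μ = 1.354·5.862·0.09441/1.73e-05 = 4.332e+04.
ε/D_h = 0.00017/0.09441 = 0.0018; Haaland gives 1/√f = -1.8 log₁₀[0.00021+0.000159] = 6.178, so f = 0.0262.
ΔP = f(L/D_h)(ρV²/2) = 0.0262·5.116/0.09441·23.26 = 33.03 Pa.

ΔP ≈ 33.03 Pa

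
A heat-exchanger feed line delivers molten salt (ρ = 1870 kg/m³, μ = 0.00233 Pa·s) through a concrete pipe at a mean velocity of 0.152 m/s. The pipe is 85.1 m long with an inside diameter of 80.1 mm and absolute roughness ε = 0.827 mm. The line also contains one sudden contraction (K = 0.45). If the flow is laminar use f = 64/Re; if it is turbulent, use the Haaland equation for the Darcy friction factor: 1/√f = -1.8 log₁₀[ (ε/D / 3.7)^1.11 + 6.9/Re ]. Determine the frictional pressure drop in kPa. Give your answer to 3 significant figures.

Reynolds number Re = ρVD/μ = 1870 · 0.152 · 0.0801 / 0.00233 = 9772.
Re > 4000 → turbulent. Relative roughness ε/D = 0.000827/0.0801 = 0.0103. Haaland: 1/√f = -1.8 log₁₀[(0.0103/3.7)^1.11 + 6.9/9772] = -1.8 log₁₀[0.00146 + 0.000706] = 4.795, so f = 0.04349.
Total minor-loss coefficient ΣK = 1·0.45 = 0.45.
ΔP = [f·L/D + ΣK]·(ρV²/2) = [0.04349·85.1/0.0801 + 0.45]·(1870·0.152²/2) = [46.2 + 0.45]·21.6 = 1008 Pa.
ΔP = 1008 Pa = 1.01 kPa.

ΔP ≈ 1.01 kPa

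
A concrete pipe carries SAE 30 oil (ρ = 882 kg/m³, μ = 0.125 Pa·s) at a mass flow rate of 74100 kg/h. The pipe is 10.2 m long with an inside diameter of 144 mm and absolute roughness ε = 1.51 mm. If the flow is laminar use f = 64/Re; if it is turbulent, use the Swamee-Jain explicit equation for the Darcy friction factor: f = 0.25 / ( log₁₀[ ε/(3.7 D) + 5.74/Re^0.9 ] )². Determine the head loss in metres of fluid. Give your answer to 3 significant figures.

ṁ = 74100 kg/h = 74100/3600 = 20.58 kg/s.
A = πD²/4 = π(0.144)²/4 = 0.01629 m²; mean velocity V = ṁ/(ρA) = 20.58/(882 · 0.01629) = 1.433 m/s.
Reynolds number Re = ρVD/μ = 882 · 1.433 · 0.144 / 0.125 = 1456.
Re < 2300 → laminar flow, so f = 64/Re = 64/1456 = 0.04396 (the turbulent correlation is not needed).
Darcy-Weisbach: ΔP = f(L/D)(ρV²/2) = 0.04396·(10.2/0.144)·(882·1.433²/2) = 0.04396·70.83·905.5 = 2819 Pa.
Head loss h_f = ΔP/(ρg) = 2819/(882·9.81) = 0.326 m.

h_f ≈ 0.326 m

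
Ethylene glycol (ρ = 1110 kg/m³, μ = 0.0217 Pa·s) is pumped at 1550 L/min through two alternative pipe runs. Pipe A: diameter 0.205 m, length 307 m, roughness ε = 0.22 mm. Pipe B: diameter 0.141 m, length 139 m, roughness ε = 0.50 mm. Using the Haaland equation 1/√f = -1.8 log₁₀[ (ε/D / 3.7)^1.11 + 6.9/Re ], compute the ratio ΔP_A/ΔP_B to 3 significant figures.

Pipe A: V = Q/A = 0.02583/0.03301 = 0.7827 m/s; Re = 8207; ε/D = 0.00107; Haaland → f = 0.03388; ΔP_A = f(L/D)(ρV²/2) = 1.725e+04 Pa.
Pipe B: V = Q/A = 0.02583/0.01561 = 1.654 m/s; Re = 1.193e+04; ε/D = 0.00355; Haaland → f = 0.03453; ΔP_B = f(L/D)(ρV²/2) = 5.172e+04 Pa.
ΔP_A/ΔP_B = 1.725e+04/5.172e+04 = 0.334.

ΔP_A/ΔP_B ≈ 0.334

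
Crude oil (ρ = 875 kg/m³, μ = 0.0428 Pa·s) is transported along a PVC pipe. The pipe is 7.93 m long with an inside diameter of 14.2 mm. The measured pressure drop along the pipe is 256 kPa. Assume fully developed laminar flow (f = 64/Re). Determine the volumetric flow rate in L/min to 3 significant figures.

Q ≈ 45.2 L/min

For laminar flow, f = 64/Re with Re = ρVD/μ, so Darcy-Weisbach reduces to ΔP = 32μLV/D². Solving for V: V = ΔP·D²/(32μL) = 2.56e+05·(0.0142)²/(32·0.0428·7.93) = 4.753 m/s.
Check: Re = ρVD/μ = 875·4.753·0.0142/0.0428 = 1380 < 2300, so the laminar assumption holds.
Q = V·A = 4.753·(π/4·0.0142²) = 0.0007527 m³/s = 45.2 L/min.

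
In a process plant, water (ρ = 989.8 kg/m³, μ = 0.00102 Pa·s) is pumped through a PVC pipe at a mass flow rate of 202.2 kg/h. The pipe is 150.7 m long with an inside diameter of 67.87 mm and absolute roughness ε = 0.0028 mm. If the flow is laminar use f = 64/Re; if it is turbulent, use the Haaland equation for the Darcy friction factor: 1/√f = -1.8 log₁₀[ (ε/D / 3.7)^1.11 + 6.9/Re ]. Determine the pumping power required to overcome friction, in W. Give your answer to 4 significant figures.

ṁ = 202.2 kg/h = 202.2/3600 = 0.05617 kg/s.
A = πD²/4 = π(0.06787)²/4 = 0.003618 m²; mean velocity V = ṁ/(ρA) = 0.05617/(989.8 · 0.003618) = 0.01569 m/s.
Reynolds number Re = ρVD/μ = 989.8 · 0.01569 · 0.06787 / 0.00102 = 1033.
Re < 2300 → laminar flow, so f = 64/Re = 64/1033 = 0.06195 (the turbulent correlation is not needed).
Darcy-Weisbach: ΔP = f(L/D)(ρV²/2) = 0.06195·(150.7/0.06787)·(989.8·0.01569²/2) = 0.06195·2220·0.1218 = 16.75 Pa.
Q = ṁ/ρ = 0.05617/989.8 = 5.675e-05 m³/s.
Pumping power P = QΔP = 5.675e-05·16.75 = 9.5044×10^-4 W = 9.504×10^-4 W.

P ≈ 9.504×10^-4 W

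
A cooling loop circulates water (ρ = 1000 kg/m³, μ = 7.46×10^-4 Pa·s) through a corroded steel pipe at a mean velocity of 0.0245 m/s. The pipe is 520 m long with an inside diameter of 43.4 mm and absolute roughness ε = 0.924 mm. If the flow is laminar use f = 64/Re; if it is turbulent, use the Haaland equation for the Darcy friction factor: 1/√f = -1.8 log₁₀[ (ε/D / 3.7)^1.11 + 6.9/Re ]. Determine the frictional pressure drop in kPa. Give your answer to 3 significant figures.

Reynolds number Re = ρVD/μ = 1000 · 0.0245 · 0.0434 / 0.000746 = 1425.
Re < 2300 → laminar flow, so f = 64/Re = 64/1425 = 0.0449 (the turbulent correlation is not needed).
Darcy-Weisbach: ΔP = f(L/D)(ρV²/2) = 0.0449·(520/0.0434)·(1000·0.0245²/2) = 0.0449·1.198e+04·0.3001 = 161.5 Pa.
ΔP = 161.5 Pa = 0.161 kPa.

ΔP ≈ 0.161 kPa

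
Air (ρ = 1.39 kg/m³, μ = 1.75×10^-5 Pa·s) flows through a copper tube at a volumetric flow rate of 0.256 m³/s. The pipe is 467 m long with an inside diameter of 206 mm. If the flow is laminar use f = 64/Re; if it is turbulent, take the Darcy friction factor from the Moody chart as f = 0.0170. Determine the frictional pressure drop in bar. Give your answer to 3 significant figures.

ΔP ≈ 0.0158 bar

Cross-sectional area A = πD²/4 = π(0.206)²/4 = 0.03333 m²; mean velocity V = Q/A = 0.256/0.03333 = 7.681 m/s.
Reynolds number Re = ρVD/μ = 1.39 · 7.681 · 0.206 / 1.75e-05 = 1.257e+05.
Re > 4000 → turbulent; use the Moody-chart value f = 0.0170.
Darcy-Weisbach: ΔP = f(L/D)(ρV²/2) = 0.017·(467/0.206)·(1.39·7.681²/2) = 0.017·2267·41 = 1580 Pa.
ΔP = 1580 Pa = 0.0158 bar.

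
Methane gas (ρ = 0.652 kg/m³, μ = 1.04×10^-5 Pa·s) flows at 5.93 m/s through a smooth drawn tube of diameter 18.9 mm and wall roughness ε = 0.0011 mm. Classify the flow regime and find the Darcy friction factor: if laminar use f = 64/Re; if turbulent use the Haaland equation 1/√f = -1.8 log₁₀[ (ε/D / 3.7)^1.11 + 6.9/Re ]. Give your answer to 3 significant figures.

Re = ρVD/μ = 0.652·5.93·0.0189/1.04e-05 = 7026.
Re > 4000 → turbulent. ε/D = 1.1e-06/0.0189 = 5.82e-05; Haaland: 1/√f = -1.8 log₁₀[4.66e-06 + 0.000982] = 5.41, so f = 0.03416.

f ≈ 0.0342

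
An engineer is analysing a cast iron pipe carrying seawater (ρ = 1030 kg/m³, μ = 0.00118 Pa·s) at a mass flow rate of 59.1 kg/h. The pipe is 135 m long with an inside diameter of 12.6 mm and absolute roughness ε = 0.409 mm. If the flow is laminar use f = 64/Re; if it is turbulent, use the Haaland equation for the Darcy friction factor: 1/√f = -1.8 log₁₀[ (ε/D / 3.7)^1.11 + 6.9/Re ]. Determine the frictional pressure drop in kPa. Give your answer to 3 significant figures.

ṁ = 59.1 kg/h = 59.1/3600 = 0.01642 kg/s.
A = πD²/4 = π(0.0126)²/4 = 0.0001247 m²; mean velocity V = ṁ/(ρA) = 0.01642/(1030 · 0.0001247) = 0.1278 m/s.
Reynolds number Re = ρVD/μ = 1030 · 0.1278 · 0.0126 / 0.00118 = 1406.
Re < 2300 → laminar flow, so f = 64/Re = 64/1406 = 0.04552 (the turbulent correlation is not needed).
Darcy-Weisbach: ΔP = f(L/D)(ρV²/2) = 0.04552·(135/0.0126)·(1030·0.1278²/2) = 0.04552·1.071e+04·8.415 = 4104 Pa.
ΔP = 4104 Pa = 4.10 kPa.

ΔP ≈ 4.10 kPa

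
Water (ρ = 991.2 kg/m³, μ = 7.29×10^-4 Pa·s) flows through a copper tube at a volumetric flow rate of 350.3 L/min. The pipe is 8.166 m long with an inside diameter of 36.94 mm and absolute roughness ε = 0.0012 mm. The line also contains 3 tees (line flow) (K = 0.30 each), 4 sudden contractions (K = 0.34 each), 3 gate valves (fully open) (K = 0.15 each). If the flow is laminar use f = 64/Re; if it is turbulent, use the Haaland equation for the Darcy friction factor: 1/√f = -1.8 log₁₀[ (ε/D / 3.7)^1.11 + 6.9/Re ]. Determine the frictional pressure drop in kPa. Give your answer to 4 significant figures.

ΔP ≈ 88.16 kPa

Q = 350.3 L/min = 350.3/60000 = 0.005838 m³/s.
Cross-sectional area A = πD²/4 = π(0.03694)²/4 = 0.001072 m²; mean velocity V = Q/A = 0.005838/0.001072 = 5.448 m/s.
Reynolds number Re = ρVD/μ = 991.2 · 5.448 · 0.03694 / 0.000729 = 2.736e+05.
Re > 4000 → turbulent. Relative roughness ε/D = 1.2e-06/0.03694 = 3.25e-05. Haaland: 1/√f = -1.8 log₁₀[(3.25e-05/3.7)^1.11 + 6.9/2.736e+05] = -1.8 log₁₀[2.44e-06 + 2.52e-05] = 8.205, so f = 0.01485.
Total minor-loss coefficient ΣK = 3·0.3 + 4·0.34 + 3·0.15 = 2.71.
ΔP = [f·L/D + ΣK]·(ρV²/2) = [0.01485·8.166/0.03694 + 2.71]·(991.2·5.448²/2) = [3.284 + 2.71]·1.471e+04 = 8.816e+04 Pa.
ΔP = 8.816e+04 Pa = 88.16 kPa.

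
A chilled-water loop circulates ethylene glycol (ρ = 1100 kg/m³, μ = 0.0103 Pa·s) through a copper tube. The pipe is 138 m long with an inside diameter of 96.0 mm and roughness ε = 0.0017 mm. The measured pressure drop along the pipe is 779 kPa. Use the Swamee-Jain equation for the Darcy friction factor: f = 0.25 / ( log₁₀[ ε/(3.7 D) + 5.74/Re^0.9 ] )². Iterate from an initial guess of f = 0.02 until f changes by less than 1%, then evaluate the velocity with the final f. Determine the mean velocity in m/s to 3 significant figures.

Rearranging Darcy-Weisbach: V = √(2·ΔP·D/(f·L·ρ)). With ε/D = 1.7e-06/0.096 = 1.77e-05, iterate starting from f = 0.02:
  f = 0.02 → V = √(2·7.79e+05·0.096/(0.02·138·1100)) = 7.019 m/s; Re = ρVD/μ = 7.196e+04; f → 0.01925
  f = 0.01925 → V = 7.155 m/s; Re = 7.336e+04; f → 0.01917
Converged (Δf/f < 1%). With the final f = 0.01917: V = √(2·7.79e+05·0.096/(0.01917·138·1100)) = 7.169 m/s.

V ≈ 7.17 m/s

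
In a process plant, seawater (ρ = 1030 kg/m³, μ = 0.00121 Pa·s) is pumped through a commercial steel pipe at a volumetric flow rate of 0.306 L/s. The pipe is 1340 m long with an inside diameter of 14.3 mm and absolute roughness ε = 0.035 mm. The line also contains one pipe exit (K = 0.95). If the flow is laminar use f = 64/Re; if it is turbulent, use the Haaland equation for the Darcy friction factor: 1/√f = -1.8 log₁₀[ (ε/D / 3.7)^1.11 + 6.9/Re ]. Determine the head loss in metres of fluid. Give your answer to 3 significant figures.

Q = 0.306 L/s = 0.306/1000 = 0.000306 m³/s.
Cross-sectional area A = πD²/4 = π(0.0143)²/4 = 0.0001606 m²; mean velocity V = Q/A = 0.000306/0.0001606 = 1.905 m/s.
Reynolds number Re = ρVD/μ = 1030 · 1.905 · 0.0143 / 0.00121 = 2.319e+04.
Re > 4000 → turbulent. Relative roughness ε/D = 3.5e-05/0.0143 = 0.00245. Haaland: 1/√f = -1.8 log₁₀[(0.00245/3.7)^1.11 + 6.9/2.319e+04] = -1.8 log₁₀[0.000296 + 0.000298] = 5.808, so f = 0.02964.
Total minor-loss coefficient ΣK = 1·0.95 = 0.95.
ΔP = [f·L/D + ΣK]·(ρV²/2) = [0.02964·1340/0.0143 + 0.95]·(1030·1.905²/2) = [2778 + 0.95]·1870 = 5.195e+06 Pa.
Head loss h_f = ΔP/(ρg) = 5.195e+06/(1030·9.81) = 514 m.

h_f ≈ 514 m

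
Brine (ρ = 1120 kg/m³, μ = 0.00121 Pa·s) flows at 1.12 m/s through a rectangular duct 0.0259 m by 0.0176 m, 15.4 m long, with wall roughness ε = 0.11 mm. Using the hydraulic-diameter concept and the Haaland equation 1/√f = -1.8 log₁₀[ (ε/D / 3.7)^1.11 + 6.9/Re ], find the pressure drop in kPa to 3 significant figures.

Hydraulic diameter D_h = 4A/P = 4·(0.0259·0.0176)/(2·(0.0259+0.0176)) = 0.001823/0.087 = 0.02096 m.
Re = ρVD_h/μ = 1120·1.12·0.02096/0.00121 = 2.173e+04.
ε/D_h = 0.00011/0.02096 = 0.00525; Haaland gives 1/√f = -1.8 log₁₀[0.00069+0.000318] = 5.394, so f = 0.03436.
ΔP = f(L/D_h)(ρV²/2) = 0.03436·15.4/0.02096·702.5 = 1.774e+04 Pa.
ΔP = 17.7 kPa.

ΔP ≈ 17.7 kPa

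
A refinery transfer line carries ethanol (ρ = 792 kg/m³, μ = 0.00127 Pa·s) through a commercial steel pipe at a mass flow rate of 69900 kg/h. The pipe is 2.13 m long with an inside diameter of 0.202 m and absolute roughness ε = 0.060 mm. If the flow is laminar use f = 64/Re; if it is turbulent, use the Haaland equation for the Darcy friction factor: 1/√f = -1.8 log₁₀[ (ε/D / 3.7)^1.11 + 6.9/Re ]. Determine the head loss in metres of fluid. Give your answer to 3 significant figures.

h_f ≈ 0.00607 m

ṁ = 69900 kg/h = 69900/3600 = 19.42 kg/s.
A = πD²/4 = π(0.202)²/4 = 0.03205 m²; mean velocity V = ṁ/(ρA) = 19.42/(792 · 0.03205) = 0.765 m/s.
Reynolds number Re = ρVD/μ = 792 · 0.765 · 0.202 / 0.00127 = 9.637e+04.
Re > 4000 → turbulent. Relative roughness ε/D = 6e-05/0.202 = 0.000297. Haaland: 1/√f = -1.8 log₁₀[(0.000297/3.7)^1.11 + 6.9/9.637e+04] = -1.8 log₁₀[2.85e-05 + 7.16e-05] = 7.2, so f = 0.01929.
Darcy-Weisbach: ΔP = f(L/D)(ρV²/2) = 0.01929·(2.13/0.202)·(792·0.765²/2) = 0.01929·10.54·231.7 = 47.14 Pa.
Head loss h_f = ΔP/(ρg) = 47.14/(792·9.81) = 0.00607 m.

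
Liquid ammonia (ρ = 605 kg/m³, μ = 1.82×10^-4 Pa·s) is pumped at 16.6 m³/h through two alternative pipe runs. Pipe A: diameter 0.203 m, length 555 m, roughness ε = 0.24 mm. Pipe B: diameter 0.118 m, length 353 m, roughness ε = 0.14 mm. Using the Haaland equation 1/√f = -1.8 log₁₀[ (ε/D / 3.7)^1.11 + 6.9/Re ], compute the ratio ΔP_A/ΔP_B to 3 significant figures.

ΔP_A/ΔP_B ≈ 0.108

Pipe A: V = Q/A = 0.004611/0.03237 = 0.1425 m/s; Re = 9.614e+04; ε/D = 0.00118; Haaland → f = 0.02265; ΔP_A = f(L/D)(ρV²/2) = 380.3 Pa.
Pipe B: V = Q/A = 0.004611/0.01094 = 0.4216 m/s; Re = 1.654e+05; ε/D = 0.00119; Haaland → f = 0.02184; ΔP_B = f(L/D)(ρV²/2) = 3514 Pa.
ΔP_A/ΔP_B = 380.3/3514 = 0.108.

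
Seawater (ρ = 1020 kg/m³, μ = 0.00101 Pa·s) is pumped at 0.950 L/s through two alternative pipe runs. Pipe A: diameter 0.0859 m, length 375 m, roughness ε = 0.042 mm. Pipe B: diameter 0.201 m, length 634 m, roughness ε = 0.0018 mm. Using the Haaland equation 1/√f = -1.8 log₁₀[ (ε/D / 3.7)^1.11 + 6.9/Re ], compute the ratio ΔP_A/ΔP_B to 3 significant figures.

ΔP_A/ΔP_B ≈ 33.6

Pipe A: V = Q/A = 0.00095/0.005795 = 0.1639 m/s; Re = 1.422e+04; ε/D = 0.000489; Haaland → f = 0.02883; ΔP_A = f(L/D)(ρV²/2) = 1725 Pa.
Pipe B: V = Q/A = 0.00095/0.03173 = 0.02994 m/s; Re = 6077; ε/D = 8.96e-06; Haaland → f = 0.0356; ΔP_B = f(L/D)(ρV²/2) = 51.33 Pa.
ΔP_A/ΔP_B = 1725/51.33 = 33.6.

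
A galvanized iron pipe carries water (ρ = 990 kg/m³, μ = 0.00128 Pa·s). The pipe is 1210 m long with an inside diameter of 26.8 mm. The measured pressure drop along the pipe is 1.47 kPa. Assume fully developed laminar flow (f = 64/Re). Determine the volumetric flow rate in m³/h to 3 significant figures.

For laminar flow, f = 64/Re with Re = ρVD/μ, so Darcy-Weisbach reduces to ΔP = 32μLV/D². Solving for V: V = ΔP·D²/(32μL) = 1470·(0.0268)²/(32·0.00128·1210) = 0.0213 m/s.
Check: Re = ρVD/μ = 990·0.0213·0.0268/0.00128 = 441.6 < 2300, so the laminar assumption holds.
Q = V·A = 0.0213·(π/4·0.0268²) = 1.202e-05 m³/s = 0.0433 m³/h.

Q ≈ 0.0433 m³/h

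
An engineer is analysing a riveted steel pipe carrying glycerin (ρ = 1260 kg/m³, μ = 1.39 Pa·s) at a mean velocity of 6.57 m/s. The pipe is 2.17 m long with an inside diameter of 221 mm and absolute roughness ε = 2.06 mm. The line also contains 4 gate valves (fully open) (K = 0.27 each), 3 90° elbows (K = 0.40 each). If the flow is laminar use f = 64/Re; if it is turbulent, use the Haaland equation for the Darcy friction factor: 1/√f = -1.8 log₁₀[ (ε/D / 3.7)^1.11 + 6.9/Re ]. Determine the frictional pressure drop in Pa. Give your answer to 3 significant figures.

Reynolds number Re = ρVD/μ = 1260 · 6.57 · 0.221 / 1.39 = 1316.
Re < 2300 → laminar flow, so f = 64/Re = 64/1316 = 0.04863 (the turbulent correlation is not needed).
Total minor-loss coefficient ΣK = 4·0.27 + 3·0.4 = 2.28.
ΔP = [f·L/D + ΣK]·(ρV²/2) = [0.04863·2.17/0.221 + 2.28]·(1260·6.57²/2) = [0.4775 + 2.28]·2.719e+04 = 7.499e+04 Pa.

ΔP ≈ 75000 Pa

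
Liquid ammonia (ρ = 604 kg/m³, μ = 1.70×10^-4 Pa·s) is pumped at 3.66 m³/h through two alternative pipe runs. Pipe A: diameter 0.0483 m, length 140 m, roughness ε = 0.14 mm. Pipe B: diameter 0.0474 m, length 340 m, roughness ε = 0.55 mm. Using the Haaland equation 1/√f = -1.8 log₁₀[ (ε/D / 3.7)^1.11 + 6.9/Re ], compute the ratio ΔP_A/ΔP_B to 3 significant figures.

Pipe A: V = Q/A = 0.001017/0.001832 = 0.5549 m/s; Re = 9.522e+04; ε/D = 0.0029; Haaland → f = 0.02722; ΔP_A = f(L/D)(ρV²/2) = 7336 Pa.
Pipe B: V = Q/A = 0.001017/0.001765 = 0.5761 m/s; Re = 9.703e+04; ε/D = 0.0116; Haaland → f = 0.04049; ΔP_B = f(L/D)(ρV²/2) = 2.912e+04 Pa.
ΔP_A/ΔP_B = 7336/2.912e+04 = 0.252.

ΔP_A/ΔP_B ≈ 0.252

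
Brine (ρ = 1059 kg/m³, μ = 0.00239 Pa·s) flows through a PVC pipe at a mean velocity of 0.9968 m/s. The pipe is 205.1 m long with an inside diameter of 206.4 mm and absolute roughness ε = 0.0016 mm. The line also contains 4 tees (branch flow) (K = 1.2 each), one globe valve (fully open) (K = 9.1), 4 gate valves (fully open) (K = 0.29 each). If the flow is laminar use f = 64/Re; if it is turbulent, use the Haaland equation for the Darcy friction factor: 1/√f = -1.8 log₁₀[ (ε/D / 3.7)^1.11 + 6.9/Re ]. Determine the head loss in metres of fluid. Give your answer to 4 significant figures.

Reynolds number Re = ρVD/μ = 1059 · 0.9968 · 0.2064 / 0.00239 = 9.116e+04.
Re > 4000 → turbulent. Relative roughness ε/D = 1.6e-06/0.2064 = 7.75e-06. Haaland: 1/√f = -1.8 log₁₀[(7.75e-06/3.7)^1.11 + 6.9/9.116e+04] = -1.8 log₁₀[4.97e-07 + 7.57e-05] = 7.413, so f = 0.0182.
Total minor-loss coefficient ΣK = 4·1.2 + 1·9.1 + 4·0.29 = 15.1.
ΔP = [f·L/D + ΣK]·(ρV²/2) = [0.0182·205.1/0.2064 + 15.1]·(1059·0.9968²/2) = [18.08 + 15.1]·526.1 = 1.744e+04 Pa.
Head loss h_f = ΔP/(ρg) = 1.744e+04/(1059·9.81) = 1.679 m.

h_f ≈ 1.679 m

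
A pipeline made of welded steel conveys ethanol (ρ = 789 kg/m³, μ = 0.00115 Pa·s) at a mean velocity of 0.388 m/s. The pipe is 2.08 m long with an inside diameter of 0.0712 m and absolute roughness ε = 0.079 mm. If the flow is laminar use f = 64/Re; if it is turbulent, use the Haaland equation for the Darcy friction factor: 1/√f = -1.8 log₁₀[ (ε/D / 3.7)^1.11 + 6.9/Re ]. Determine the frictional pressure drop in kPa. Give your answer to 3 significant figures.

ΔP ≈ 0.0488 kPa

Reynolds number Re = ρVD/μ = 789 · 0.388 · 0.0712 / 0.00115 = 1.895e+04.
Re > 4000 → turbulent. Relative roughness ε/D = 7.9e-05/0.0712 = 0.00111. Haaland: 1/√f = -1.8 log₁₀[(0.00111/3.7)^1.11 + 6.9/1.895e+04] = -1.8 log₁₀[0.000123 + 0.000364] = 5.963, so f = 0.02813.
Darcy-Weisbach: ΔP = f(L/D)(ρV²/2) = 0.02813·(2.08/0.0712)·(789·0.388²/2) = 0.02813·29.21·59.39 = 48.8 Pa.
ΔP = 48.8 Pa = 0.0488 kPa.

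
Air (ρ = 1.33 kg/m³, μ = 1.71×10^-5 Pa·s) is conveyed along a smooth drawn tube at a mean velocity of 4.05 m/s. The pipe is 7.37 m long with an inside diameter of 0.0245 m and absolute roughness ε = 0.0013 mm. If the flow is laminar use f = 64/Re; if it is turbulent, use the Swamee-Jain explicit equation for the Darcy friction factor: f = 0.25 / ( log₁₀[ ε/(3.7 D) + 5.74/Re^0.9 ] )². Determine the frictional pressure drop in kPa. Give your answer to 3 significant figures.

ΔP ≈ 0.110 kPa

Reynolds number Re = ρVD/μ = 1.33 · 4.05 · 0.0245 / 1.71e-05 = 7718.
Re > 4000 → turbulent. Relative roughness ε/D = 1.3e-06/0.0245 = 5.31e-05. Swamee-Jain: f = 0.25/(log₁₀[5.31e-05/3.7 + 5.74/7718^0.9])² = 0.25/(log₁₀[1.43e-05 + 0.00182])² = 0.25/(-2.736)² = 0.03339.
Darcy-Weisbach: ΔP = f(L/D)(ρV²/2) = 0.03339·(7.37/0.0245)·(1.33·4.05²/2) = 0.03339·300.8·10.91 = 109.5 Pa.
ΔP = 109.5 Pa = 0.110 kPa.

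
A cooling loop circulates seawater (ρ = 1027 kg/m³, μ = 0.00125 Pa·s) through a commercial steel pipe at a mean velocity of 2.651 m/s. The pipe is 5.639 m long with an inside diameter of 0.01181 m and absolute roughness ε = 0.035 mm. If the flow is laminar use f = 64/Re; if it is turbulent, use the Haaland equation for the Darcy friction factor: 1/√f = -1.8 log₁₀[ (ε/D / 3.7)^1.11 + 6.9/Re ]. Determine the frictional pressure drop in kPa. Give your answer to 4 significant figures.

Reynolds number Re = ρVD/μ = 1027 · 2.651 · 0.01181 / 0.00125 = 2.572e+04.
Re > 4000 → turbulent. Relative roughness ε/D = 3.5e-05/0.01181 = 0.00296. Haaland: 1/√f = -1.8 log₁₀[(0.00296/3.7)^1.11 + 6.9/2.572e+04] = -1.8 log₁₀[0.000366 + 0.000268] = 5.756, so f = 0.03018.
Darcy-Weisbach: ΔP = f(L/D)(ρV²/2) = 0.03018·(5.639/0.01181)·(1027·2.651²/2) = 0.03018·477.5·3609 = 5.2e+04 Pa.
ΔP = 5.2e+04 Pa = 52.00 kPa.

ΔP ≈ 52.00 kPa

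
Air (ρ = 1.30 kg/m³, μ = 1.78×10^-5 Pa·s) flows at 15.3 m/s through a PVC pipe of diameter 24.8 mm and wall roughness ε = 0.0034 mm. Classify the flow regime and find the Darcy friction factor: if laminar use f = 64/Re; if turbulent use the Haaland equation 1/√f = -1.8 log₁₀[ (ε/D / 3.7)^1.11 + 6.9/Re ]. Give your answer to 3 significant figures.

Re = ρVD/μ = 1.3·15.3·0.0248/1.78e-05 = 2.771e+04.
Re > 4000 → turbulent. ε/D = 3.4e-06/0.0248 = 0.000137; Haaland: 1/√f = -1.8 log₁₀[1.21e-05 + 0.000249] = 6.45, so f = 0.02404.

f ≈ 0.0240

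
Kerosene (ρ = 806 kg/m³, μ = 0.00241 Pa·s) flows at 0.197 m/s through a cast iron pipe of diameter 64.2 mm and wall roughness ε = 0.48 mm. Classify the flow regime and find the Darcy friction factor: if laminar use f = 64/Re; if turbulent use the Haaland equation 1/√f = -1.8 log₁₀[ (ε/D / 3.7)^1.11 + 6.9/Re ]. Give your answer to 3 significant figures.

Re = ρVD/μ = 806·0.197·0.0642/0.00241 = 4230.
Re > 4000 → turbulent. ε/D = 0.00048/0.0642 = 0.00748; Haaland: 1/√f = -1.8 log₁₀[0.00102 + 0.00163] = 4.637, so f = 0.0465.

f ≈ 0.0465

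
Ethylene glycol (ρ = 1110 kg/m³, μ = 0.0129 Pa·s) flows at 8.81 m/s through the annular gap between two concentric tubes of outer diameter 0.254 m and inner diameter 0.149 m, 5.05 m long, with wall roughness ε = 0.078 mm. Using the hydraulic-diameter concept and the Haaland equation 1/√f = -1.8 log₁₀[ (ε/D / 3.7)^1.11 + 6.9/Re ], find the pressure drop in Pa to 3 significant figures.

Hydraulic diameter D_h = 4A/P = D_o - D_i = 0.254 - 0.149 = 0.105 m.
Re = ρVD_h/μ = 1110·8.81·0.105/0.0129 = 7.96e+04.
ε/D_h = 7.8e-05/0.105 = 0.000743; Haaland gives 1/√f = -1.8 log₁₀[7.87e-05+8.67e-05] = 6.807, so f = 0.02158.
ΔP = f(L/D_h)(ρV²/2) = 0.02158·5.05/0.105·4.308e+04 = 4.472e+04 Pa.

ΔP ≈ 44700 Pa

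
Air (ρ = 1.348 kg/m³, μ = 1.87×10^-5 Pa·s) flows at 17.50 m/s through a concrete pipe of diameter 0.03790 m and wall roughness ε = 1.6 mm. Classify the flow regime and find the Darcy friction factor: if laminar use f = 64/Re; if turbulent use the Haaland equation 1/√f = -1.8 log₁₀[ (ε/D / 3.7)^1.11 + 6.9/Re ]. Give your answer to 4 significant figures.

f ≈ 0.06692

Re = ρVD/μ = 1.348·17.5·0.0379/1.87e-05 = 4.781e+04.
Re > 4000 → turbulent. ε/D = 0.0016/0.0379 = 0.0422; Haaland: 1/√f = -1.8 log₁₀[0.00698 + 0.000144] = 3.866, so f = 0.06692.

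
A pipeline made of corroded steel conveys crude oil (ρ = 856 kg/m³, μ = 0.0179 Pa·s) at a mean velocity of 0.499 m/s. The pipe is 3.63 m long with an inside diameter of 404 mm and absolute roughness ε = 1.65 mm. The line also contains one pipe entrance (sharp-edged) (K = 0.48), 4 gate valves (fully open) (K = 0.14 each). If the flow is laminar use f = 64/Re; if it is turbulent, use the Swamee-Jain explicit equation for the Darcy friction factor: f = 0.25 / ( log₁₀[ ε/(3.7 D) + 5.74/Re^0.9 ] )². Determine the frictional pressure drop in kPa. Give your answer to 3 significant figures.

ΔP ≈ 0.147 kPa

Reynolds number Re = ρVD/μ = 856 · 0.499 · 0.404 / 0.0179 = 9641.
Re > 4000 → turbulent. Relative roughness ε/D = 0.00165/0.404 = 0.00408. Swamee-Jain: f = 0.25/(log₁₀[0.00408/3.7 + 5.74/9641^0.9])² = 0.25/(log₁₀[0.0011 + 0.00149])² = 0.25/(-2.586)² = 0.03738.
Total minor-loss coefficient ΣK = 1·0.48 + 4·0.14 = 1.04.
ΔP = [f·L/D + ΣK]·(ρV²/2) = [0.03738·3.63/0.404 + 1.04]·(856·0.499²/2) = [0.3359 + 1.04]·106.6 = 146.6 Pa.
ΔP = 146.6 Pa = 0.147 kPa.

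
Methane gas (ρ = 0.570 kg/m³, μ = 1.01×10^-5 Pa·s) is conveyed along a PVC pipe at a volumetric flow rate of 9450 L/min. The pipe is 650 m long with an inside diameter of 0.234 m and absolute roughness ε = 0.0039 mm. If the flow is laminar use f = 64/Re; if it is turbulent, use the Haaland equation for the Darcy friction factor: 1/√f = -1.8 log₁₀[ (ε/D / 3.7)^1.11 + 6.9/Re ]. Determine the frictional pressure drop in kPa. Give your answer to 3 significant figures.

Q = 9450 L/min = 9450/60000 = 0.1575 m³/s.
Cross-sectional area A = πD²/4 = π(0.234)²/4 = 0.04301 m²; mean velocity V = Q/A = 0.1575/0.04301 = 3.662 m/s.
Reynolds number Re = ρVD/μ = 0.57 · 3.662 · 0.234 / 1.01e-05 = 4.836e+04.
Re > 4000 → turbulent. Relative roughness ε/D = 3.9e-06/0.234 = 1.67e-05. Haaland: 1/√f = -1.8 log₁₀[(1.67e-05/3.7)^1.11 + 6.9/4.836e+04] = -1.8 log₁₀[1.16e-06 + 0.000143] = 6.916, so f = 0.02091.
Darcy-Weisbach: ΔP = f(L/D)(ρV²/2) = 0.02091·(650/0.234)·(0.57·3.662²/2) = 0.02091·2778·3.823 = 222 Pa.
ΔP = 222 Pa = 0.222 kPa.

ΔP ≈ 0.222 kPa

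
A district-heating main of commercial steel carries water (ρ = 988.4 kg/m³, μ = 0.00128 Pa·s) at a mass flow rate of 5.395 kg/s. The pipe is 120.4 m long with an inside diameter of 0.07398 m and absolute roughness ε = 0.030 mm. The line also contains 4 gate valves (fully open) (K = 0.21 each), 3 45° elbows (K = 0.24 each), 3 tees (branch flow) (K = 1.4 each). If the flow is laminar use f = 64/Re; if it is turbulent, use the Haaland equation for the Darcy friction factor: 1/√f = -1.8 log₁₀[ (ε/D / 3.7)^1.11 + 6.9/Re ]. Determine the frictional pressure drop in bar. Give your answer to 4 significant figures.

A = πD²/4 = π(0.07398)²/4 = 0.004299 m²; mean velocity V = ṁ/(ρA) = 5.395/(988.4 · 0.004299) = 1.27 m/s.
Reynolds number Re = ρVD/μ = 988.4 · 1.27 · 0.07398 / 0.00128 = 7.254e+04.
Re > 4000 → turbulent. Relative roughness ε/D = 3e-05/0.07398 = 0.000406. Haaland: 1/√f = -1.8 log₁₀[(0.000406/3.7)^1.11 + 6.9/7.254e+04] = -1.8 log₁₀[4.02e-05 + 9.51e-05] = 6.964, so f = 0.02062.
Total minor-loss coefficient ΣK = 4·0.21 + 3·0.24 + 3·1.4 = 5.76.
ΔP = [f·L/D + ΣK]·(ρV²/2) = [0.02062·120.4/0.07398 + 5.76]·(988.4·1.27²/2) = [33.56 + 5.76]·796.9 = 3.133e+04 Pa.
ΔP = 3.133e+04 Pa = 0.3133 bar.

ΔP ≈ 0.3133 bar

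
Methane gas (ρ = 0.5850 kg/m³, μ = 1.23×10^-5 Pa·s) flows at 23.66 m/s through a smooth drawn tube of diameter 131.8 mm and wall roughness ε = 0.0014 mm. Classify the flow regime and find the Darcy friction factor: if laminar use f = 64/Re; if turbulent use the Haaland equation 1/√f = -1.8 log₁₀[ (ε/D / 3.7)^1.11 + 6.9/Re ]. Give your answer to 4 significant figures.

f ≈ 0.01649

Re = ρVD/μ = 0.585·23.66·0.1318/1.23e-05 = 1.483e+05.
Re > 4000 → turbulent. ε/D = 1.4e-06/0.1318 = 1.06e-05; Haaland: 1/√f = -1.8 log₁₀[7.05e-07 + 4.65e-05] = 7.786, so f = 0.01649.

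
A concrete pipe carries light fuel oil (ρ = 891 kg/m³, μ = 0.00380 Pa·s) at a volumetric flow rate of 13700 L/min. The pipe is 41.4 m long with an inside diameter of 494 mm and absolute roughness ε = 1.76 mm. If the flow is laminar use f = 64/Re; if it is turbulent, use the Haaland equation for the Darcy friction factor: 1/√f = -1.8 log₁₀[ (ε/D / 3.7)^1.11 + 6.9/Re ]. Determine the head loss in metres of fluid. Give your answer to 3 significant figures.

Q = 13700 L/min = 13700/60000 = 0.2283 m³/s.
Cross-sectional area A = πD²/4 = π(0.494)²/4 = 0.1917 m²; mean velocity V = Q/A = 0.2283/0.1917 = 1.191 m/s.
Reynolds number Re = ρVD/μ = 891 · 1.191 · 0.494 / 0.0038 = 1.38e+05.
Re > 4000 → turbulent. Relative roughness ε/D = 0.00176/0.494 = 0.00356. Haaland: 1/√f = -1.8 log₁₀[(0.00356/3.7)^1.11 + 6.9/1.38e+05] = -1.8 log₁₀[0.000449 + 5e-05] = 5.944, so f = 0.0283.
Darcy-Weisbach: ΔP = f(L/D)(ρV²/2) = 0.0283·(41.4/0.494)·(891·1.191²/2) = 0.0283·83.81·632.3 = 1500 Pa.
Head loss h_f = ΔP/(ρg) = 1500/(891·9.81) = 0.172 m.

h_f ≈ 0.172 m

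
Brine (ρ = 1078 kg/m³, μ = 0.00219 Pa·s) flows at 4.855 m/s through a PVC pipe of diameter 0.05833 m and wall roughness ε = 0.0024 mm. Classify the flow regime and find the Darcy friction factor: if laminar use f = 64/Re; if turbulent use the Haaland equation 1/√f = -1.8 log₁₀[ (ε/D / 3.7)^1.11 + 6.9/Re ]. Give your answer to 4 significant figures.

f ≈ 0.01686

Re = ρVD/μ = 1078·4.855·0.05833/0.00219 = 1.394e+05.
Re > 4000 → turbulent. ε/D = 2.4e-06/0.05833 = 4.11e-05; Haaland: 1/√f = -1.8 log₁₀[3.17e-06 + 4.95e-05] = 7.701, so f = 0.01686.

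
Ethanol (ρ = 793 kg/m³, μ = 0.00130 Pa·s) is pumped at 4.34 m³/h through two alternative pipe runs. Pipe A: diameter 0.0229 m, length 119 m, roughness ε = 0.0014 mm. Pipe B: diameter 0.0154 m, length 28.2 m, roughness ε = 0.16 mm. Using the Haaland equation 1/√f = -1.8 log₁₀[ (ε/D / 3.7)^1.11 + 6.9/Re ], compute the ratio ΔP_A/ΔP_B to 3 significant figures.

ΔP_A/ΔP_B ≈ 0.322

Pipe A: V = Q/A = 0.001206/0.0004119 = 2.927 m/s; Re = 4.089e+04; ε/D = 6.11e-05; Haaland → f = 0.02183; ΔP_A = f(L/D)(ρV²/2) = 3.853e+05 Pa.
Pipe B: V = Q/A = 0.001206/0.0001863 = 6.472 m/s; Re = 6.08e+04; ε/D = 0.0104; Haaland → f = 0.03937; ΔP_B = f(L/D)(ρV²/2) = 1.197e+06 Pa.
ΔP_A/ΔP_B = 3.853e+05/1.197e+06 = 0.322.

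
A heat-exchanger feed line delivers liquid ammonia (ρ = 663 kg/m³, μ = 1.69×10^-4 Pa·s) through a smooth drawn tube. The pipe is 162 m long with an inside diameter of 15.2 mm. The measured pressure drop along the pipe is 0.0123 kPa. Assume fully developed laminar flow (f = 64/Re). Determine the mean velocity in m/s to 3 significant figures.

For laminar flow, f = 64/Re with Re = ρVD/μ, so Darcy-Weisbach reduces to ΔP = 32μLV/D². Solving for V: V = ΔP·D²/(32μL) = 12.3·(0.0152)²/(32·0.000169·162) = 0.003244 m/s.
Check: Re = ρVD/μ = 663·0.003244·0.0152/0.000169 = 193.4 < 2300, so the laminar assumption holds.

V ≈ 0.00324 m/s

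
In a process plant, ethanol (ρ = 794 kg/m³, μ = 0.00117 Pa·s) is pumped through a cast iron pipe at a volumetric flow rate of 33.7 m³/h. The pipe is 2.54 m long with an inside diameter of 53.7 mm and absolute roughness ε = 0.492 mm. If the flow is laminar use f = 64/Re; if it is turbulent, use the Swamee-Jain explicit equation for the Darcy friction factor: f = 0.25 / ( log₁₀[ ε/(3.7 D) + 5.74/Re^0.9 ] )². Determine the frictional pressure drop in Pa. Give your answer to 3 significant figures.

ΔP ≈ 12000 Pa

Q = 33.7 m³/h = 33.7/3600 = 0.009361 m³/s.
Cross-sectional area A = πD²/4 = π(0.0537)²/4 = 0.002265 m²; mean velocity V = Q/A = 0.009361/0.002265 = 4.133 m/s.
Reynolds number Re = ρVD/μ = 794 · 4.133 · 0.0537 / 0.00117 = 1.506e+05.
Re > 4000 → turbulent. Relative roughness ε/D = 0.000492/0.0537 = 0.00916. Swamee-Jain: f = 0.25/(log₁₀[0.00916/3.7 + 5.74/1.506e+05^0.9])² = 0.25/(log₁₀[0.00248 + 0.000126])² = 0.25/(-2.585)² = 0.03742.
Darcy-Weisbach: ΔP = f(L/D)(ρV²/2) = 0.03742·(2.54/0.0537)·(794·4.133²/2) = 0.03742·47.3·6782 = 1.2e+04 Pa.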